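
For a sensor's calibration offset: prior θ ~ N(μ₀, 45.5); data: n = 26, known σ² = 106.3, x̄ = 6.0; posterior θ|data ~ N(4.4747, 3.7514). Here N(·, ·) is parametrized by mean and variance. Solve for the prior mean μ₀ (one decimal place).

The posterior mean is a precision-weighted average: μ_n = (τ₀μ₀ + τ_data·x̄)/(τ₀+τ_data), with τ₀=1/σ₀² and τ_data=n/σ².
Here τ₀ = 1/45.5 = 0.021978 and τ_data = 26/106.3 = 0.244591, so τ_n = 0.266569.
Rearranging for μ₀: μ₀ = (μ_n·τ_n − τ_data·x̄)/τ₀ = (4.4747·0.266569 − 0.244591·6.0) / 0.021978 = -0.274730/0.021978 ≈ -12.5.

μ₀ = -12.5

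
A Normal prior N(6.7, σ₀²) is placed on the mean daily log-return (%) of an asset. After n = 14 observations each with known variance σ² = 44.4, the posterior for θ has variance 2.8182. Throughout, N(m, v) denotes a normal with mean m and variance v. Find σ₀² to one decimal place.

Posterior precision equals prior precision plus data precision: 1/σ_n² = 1/σ₀² + n/σ².
So 1/σ₀² = 1/2.8182 − 14/44.4 = 0.354836 − 0.315315 = 0.039521.
Hence σ₀² = 1/0.039521 ≈ 25.3.

σ₀² = 25.3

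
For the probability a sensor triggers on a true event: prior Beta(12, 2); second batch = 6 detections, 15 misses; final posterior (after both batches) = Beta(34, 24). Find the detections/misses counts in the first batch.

16 detections and 7 misses

Sequential conjugate updates are equivalent to a single update on the pooled data, so total successes = posterior α − prior α and total failures = posterior β − prior β.
Total across both batches: 34−12=22 detections, 24−2=22 misses.
Subtract the second batch: 22−6=16 detections and 22−15=7 misses.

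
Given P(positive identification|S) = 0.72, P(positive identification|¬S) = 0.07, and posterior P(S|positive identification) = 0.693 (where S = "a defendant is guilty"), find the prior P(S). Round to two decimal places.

P(S) = 0.18

In odds form, posterior odds = prior odds × likelihood ratio, so prior odds = posterior odds ÷ LR.
Posterior odds = 0.693/(1−0.693) = 2.2573. LR = 0.72/0.07 = 10.2857.
Prior odds = 2.2573/10.2857 = 0.2195, so P(S) = 0.2195/(1+0.2195) ≈ 0.18.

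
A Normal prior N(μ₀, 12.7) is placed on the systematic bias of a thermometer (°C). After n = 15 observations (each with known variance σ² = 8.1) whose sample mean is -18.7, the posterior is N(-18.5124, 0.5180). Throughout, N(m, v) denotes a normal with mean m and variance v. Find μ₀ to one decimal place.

μ₀ = -14.1

With known observation variance, the Normal–Normal posterior has precision τ_n = τ₀ + n/σ² and mean μ_n = (τ₀μ₀ + (n/σ²)x̄)/τ_n.
Here τ₀ = 1/12.7 = 0.078740 and τ_data = 15/8.1 = 1.851852, so τ_n = 1.930592.
Rearranging for μ₀: μ₀ = (μ_n·τ_n − τ_data·x̄)/τ₀ = (-18.5124·1.930592 − 1.851852·-18.7) / 0.078740 = -1.110259/0.078740 ≈ -14.1.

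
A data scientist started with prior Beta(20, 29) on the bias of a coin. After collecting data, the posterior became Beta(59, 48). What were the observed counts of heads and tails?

Beta is conjugate to the binomial likelihood: posterior = Beta(a+s, b+f).
Match parameters: s=59−20=39, f=48−29=19.

39 heads and 19 tails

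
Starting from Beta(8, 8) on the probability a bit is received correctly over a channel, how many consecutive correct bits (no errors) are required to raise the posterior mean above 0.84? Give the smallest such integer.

After k correct bits and 0 errors the posterior is Beta(8+k, 8), with mean (8+k)/(8+8+k).
Set (8+k)/(16+k) > 0.84 and solve: k > (0.84·16 − 8)/(1 − 0.84) = 34.000.
The smallest integer exceeding 34.000 is 35.

k = 35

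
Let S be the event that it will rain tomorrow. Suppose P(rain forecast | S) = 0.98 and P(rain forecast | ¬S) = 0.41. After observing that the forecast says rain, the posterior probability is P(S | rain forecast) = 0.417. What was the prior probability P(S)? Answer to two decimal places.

In odds form, posterior odds = prior odds × likelihood ratio, so prior odds = posterior odds ÷ LR.
Posterior odds = 0.417/(1−0.417) = 0.7153. LR = 0.98/0.41 = 2.3902.
Prior odds = 0.7153/2.3902 = 0.2993, so P(S) = 0.2993/(1+0.2993) ≈ 0.23.

P(S) = 0.23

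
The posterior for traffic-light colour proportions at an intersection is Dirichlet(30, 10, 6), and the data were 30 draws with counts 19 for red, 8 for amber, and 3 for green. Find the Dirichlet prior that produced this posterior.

Dirichlet(11, 2, 3)

For a Dirichlet(α) prior with multinomial counts c, the posterior is Dirichlet(α + c) componentwise.
Subtract each count from the matching posterior parameter: 30−19=11, 10−8=2, 6−3=3.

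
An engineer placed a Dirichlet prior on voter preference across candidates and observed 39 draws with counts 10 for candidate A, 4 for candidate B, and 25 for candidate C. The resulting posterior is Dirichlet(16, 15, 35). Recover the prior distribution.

For a Dirichlet(α) prior with multinomial counts c, the posterior is Dirichlet(α + c) componentwise.
Subtract each count from the matching posterior parameter: 16−10=6, 15−4=11, 35−25=10.

Dirichlet(6, 11, 10)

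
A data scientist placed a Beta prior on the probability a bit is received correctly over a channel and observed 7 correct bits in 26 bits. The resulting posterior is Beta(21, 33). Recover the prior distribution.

Beta(14, 14)

Under Beta–binomial conjugacy the posterior parameters are (a+s, b+f).
Subtract the data counts: 21−7=14, 33−19=14.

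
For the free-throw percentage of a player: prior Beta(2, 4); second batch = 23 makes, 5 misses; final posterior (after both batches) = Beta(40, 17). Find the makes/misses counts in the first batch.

Because Beta–binomial updating is additive in the counts, the combined data contributed (α_post−α_prior, β_post−β_prior) successes and failures.
Total across both batches: 40−2=38 makes, 17−4=13 misses.
Subtract the second batch: 38−23=15 makes and 13−5=8 misses.

15 makes and 8 misses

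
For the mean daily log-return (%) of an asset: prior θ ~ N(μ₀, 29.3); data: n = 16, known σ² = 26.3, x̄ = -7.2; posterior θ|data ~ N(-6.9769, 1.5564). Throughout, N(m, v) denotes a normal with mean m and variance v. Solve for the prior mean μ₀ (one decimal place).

The posterior mean is a precision-weighted average: μ_n = (τ₀μ₀ + τ_data·x̄)/(τ₀+τ_data), with τ₀=1/σ₀² and τ_data=n/σ².
Here τ₀ = 1/29.3 = 0.034130 and τ_data = 16/26.3 = 0.608365, so τ_n = 0.642495.
Rearranging for μ₀: μ₀ = (μ_n·τ_n − τ_data·x̄)/τ₀ = (-6.9769·0.642495 − 0.608365·-7.2) / 0.034130 = -0.102395/0.034130 ≈ -3.0.

μ₀ = -3.0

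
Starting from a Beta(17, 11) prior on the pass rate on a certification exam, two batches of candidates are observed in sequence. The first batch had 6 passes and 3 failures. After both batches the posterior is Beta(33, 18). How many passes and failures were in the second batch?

Sequential conjugate updates are equivalent to a single update on the pooled data, so total successes = posterior α − prior α and total failures = posterior β − prior β.
Total across both batches: 33−17=16 passes, 18−11=7 failures.
Subtract the first batch: 16−6=10 passes and 7−3=4 failures.

10 passes and 4 failures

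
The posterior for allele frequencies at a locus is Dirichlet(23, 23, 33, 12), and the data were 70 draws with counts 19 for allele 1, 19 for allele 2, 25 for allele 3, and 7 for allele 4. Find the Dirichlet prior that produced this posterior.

Dirichlet(4, 4, 8, 5)

For a Dirichlet(α) prior with multinomial counts c, the posterior is Dirichlet(α + c) componentwise.
Subtract each count from the matching posterior parameter: 23−19=4, 23−19=4, 33−25=8, 12−7=5.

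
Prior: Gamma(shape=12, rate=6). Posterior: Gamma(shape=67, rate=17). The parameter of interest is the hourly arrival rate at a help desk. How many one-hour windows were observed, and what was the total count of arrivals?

Gamma–Poisson conjugacy: posterior shape = α + Σxᵢ, posterior rate = β + n.
Matching: Σxᵢ = 67 − 12 = 55 and n = 17 − 6 = 11.

n = 11 one-hour windows with total 55 arrivals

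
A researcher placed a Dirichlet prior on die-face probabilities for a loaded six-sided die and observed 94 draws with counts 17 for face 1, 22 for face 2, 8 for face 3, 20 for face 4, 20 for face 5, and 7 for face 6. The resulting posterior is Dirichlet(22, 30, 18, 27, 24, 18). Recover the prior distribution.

For a Dirichlet(α) prior with multinomial counts c, the posterior is Dirichlet(α + c) componentwise.
Subtract each count from the matching posterior parameter: 22−17=5, 30−22=8, 18−8=10, 27−20=7, 24−20=4, 18−7=11.

Dirichlet(5, 8, 10, 7, 4, 11)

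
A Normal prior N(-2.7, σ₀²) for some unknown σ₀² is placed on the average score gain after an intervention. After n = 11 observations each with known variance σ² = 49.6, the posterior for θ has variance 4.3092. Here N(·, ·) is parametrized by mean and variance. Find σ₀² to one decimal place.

σ₀² = 97.2

Posterior precision equals prior precision plus data precision: 1/σ_n² = 1/σ₀² + n/σ².
So 1/σ₀² = 1/4.3092 − 11/49.6 = 0.232062 − 0.221774 = 0.010288.
Hence σ₀² = 1/0.010288 ≈ 97.2.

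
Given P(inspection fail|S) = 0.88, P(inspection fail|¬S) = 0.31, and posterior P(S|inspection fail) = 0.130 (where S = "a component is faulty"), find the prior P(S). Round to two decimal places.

In odds form, posterior odds = prior odds × likelihood ratio, so prior odds = posterior odds ÷ LR.
Posterior odds = 0.130/(1−0.130) = 0.1494. LR = 0.88/0.31 = 2.8387.
Prior odds = 0.1494/2.8387 = 0.0526, so P(S) = 0.0526/(1+0.0526) ≈ 0.05.

P(S) = 0.05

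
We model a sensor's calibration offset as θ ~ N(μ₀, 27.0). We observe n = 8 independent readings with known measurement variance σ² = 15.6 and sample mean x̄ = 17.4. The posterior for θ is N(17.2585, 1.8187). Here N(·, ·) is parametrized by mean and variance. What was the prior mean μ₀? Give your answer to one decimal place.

With known observation variance, the Normal–Normal posterior has precision τ_n = τ₀ + n/σ² and mean μ_n = (τ₀μ₀ + (n/σ²)x̄)/τ_n.
Here τ₀ = 1/27.0 = 0.037037 and τ_data = 8/15.6 = 0.512821, so τ_n = 0.549858.
Rearranging for μ₀: μ₀ = (μ_n·τ_n − τ_data·x̄)/τ₀ = (17.2585·0.549858 − 0.512821·17.4) / 0.037037 = 0.566639/0.037037 ≈ 15.3.

μ₀ = 15.3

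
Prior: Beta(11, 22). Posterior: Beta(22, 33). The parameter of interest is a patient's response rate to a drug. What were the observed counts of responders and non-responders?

Under Beta–binomial conjugacy the posterior parameters are (α+s, β+f).
So s = 22 − 11 = 11 and f = 33 − 22 = 11.

11 responders and 11 non-responders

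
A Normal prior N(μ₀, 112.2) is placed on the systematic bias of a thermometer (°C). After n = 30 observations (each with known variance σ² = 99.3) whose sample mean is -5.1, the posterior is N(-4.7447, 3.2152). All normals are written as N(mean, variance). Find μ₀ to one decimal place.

With known observation variance, the Normal–Normal posterior has precision τ_n = τ₀ + n/σ² and mean μ_n = (τ₀μ₀ + (n/σ²)x̄)/τ_n.
Here τ₀ = 1/112.2 = 0.008913 and τ_data = 30/99.3 = 0.302115, so τ_n = 0.311028.
Rearranging for μ₀: μ₀ = (μ_n·τ_n − τ_data·x̄)/τ₀ = (-4.7447·0.311028 − 0.302115·-5.1) / 0.008913 = 0.065052/0.008913 ≈ 7.3.

μ₀ = 7.3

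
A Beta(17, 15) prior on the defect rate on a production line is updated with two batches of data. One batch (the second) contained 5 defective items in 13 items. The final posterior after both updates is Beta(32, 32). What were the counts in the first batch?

Sequential conjugate updates are equivalent to a single update on the pooled data, so total successes = posterior α − prior α and total failures = posterior β − prior β.
Total across both batches: 32−17=15 defective items, 32−15=17 good items.
Subtract the second batch: 15−5=10 defective items and 17−8=9 good items.

10 defective items and 9 good items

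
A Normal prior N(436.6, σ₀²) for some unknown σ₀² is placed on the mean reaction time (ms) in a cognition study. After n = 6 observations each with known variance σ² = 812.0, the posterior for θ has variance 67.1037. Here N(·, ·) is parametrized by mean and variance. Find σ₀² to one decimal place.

For the Normal–Normal model with known σ², precisions add: τ_n = τ₀ + n/σ².
So 1/σ₀² = 1/67.1037 − 6/812.0 = 0.014902 − 0.007389 = 0.007513.
Hence σ₀² = 1/0.007513 ≈ 133.1.

σ₀² = 133.1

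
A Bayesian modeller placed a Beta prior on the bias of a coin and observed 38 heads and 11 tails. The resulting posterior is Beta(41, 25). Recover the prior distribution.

Beta(3, 14)

A Beta(a, b) prior with s successes and f failures in binomial data gives a Beta(a+s, b+f) posterior.
Subtract the data counts: 41−38=3, 25−11=14.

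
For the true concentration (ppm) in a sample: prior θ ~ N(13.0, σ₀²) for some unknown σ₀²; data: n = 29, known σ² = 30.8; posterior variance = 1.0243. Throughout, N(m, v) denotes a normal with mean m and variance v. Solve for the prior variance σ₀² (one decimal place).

σ₀² = 28.8

Posterior precision equals prior precision plus data precision: 1/σ_n² = 1/σ₀² + n/σ².
So 1/σ₀² = 1/1.0243 − 29/30.8 = 0.976276 − 0.941558 = 0.034718.
Hence σ₀² = 1/0.034718 ≈ 28.8.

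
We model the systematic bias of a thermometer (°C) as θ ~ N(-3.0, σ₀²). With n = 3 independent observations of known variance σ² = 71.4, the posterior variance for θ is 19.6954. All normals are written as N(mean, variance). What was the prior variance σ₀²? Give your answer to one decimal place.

Posterior precision equals prior precision plus data precision: 1/σ_n² = 1/σ₀² + n/σ².
So 1/σ₀² = 1/19.6954 − 3/71.4 = 0.050773 − 0.042017 = 0.008756.
Hence σ₀² = 1/0.008756 ≈ 114.2.

σ₀² = 114.2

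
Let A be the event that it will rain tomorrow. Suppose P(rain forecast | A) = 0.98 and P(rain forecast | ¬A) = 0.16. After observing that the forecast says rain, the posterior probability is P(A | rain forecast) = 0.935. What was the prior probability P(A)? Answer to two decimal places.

P(A) = 0.70

Bayes' rule in odds form gives O(A|E) = O(A)·[P(E|A)/P(E|¬A)], hence O(A) = O(A|E)/LR.
Posterior odds = 0.935/(1−0.935) = 14.3846. LR = 0.98/0.16 = 6.1250.
Prior odds = 14.3846/6.1250 = 2.3485, so P(A) = 2.3485/(1+2.3485) ≈ 0.70.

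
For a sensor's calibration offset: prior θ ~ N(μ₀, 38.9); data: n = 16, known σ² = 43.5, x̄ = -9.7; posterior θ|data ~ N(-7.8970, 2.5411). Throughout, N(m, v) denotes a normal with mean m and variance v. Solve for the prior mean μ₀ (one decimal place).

μ₀ = 17.9

With known observation variance, the Normal–Normal posterior has precision τ_n = τ₀ + n/σ² and mean μ_n = (τ₀μ₀ + (n/σ²)x̄)/τ_n.
Here τ₀ = 1/38.9 = 0.025707 and τ_data = 16/43.5 = 0.367816, so τ_n = 0.393523.
Rearranging for μ₀: μ₀ = (μ_n·τ_n − τ_data·x̄)/τ₀ = (-7.8970·0.393523 − 0.367816·-9.7) / 0.025707 = 0.460164/0.025707 ≈ 17.9.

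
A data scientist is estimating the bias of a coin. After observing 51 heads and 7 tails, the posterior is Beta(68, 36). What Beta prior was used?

Under Beta–binomial conjugacy the posterior parameters are (a+s, b+f).
Subtract the data counts: 68−51=17, 36−7=29.

Beta(17, 29)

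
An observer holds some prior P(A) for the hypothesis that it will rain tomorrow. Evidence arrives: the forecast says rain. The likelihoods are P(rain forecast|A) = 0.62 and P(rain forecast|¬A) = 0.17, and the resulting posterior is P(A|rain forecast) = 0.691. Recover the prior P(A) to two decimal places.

In odds form, posterior odds = prior odds × likelihood ratio, so prior odds = posterior odds ÷ LR.
Posterior odds = 0.691/(1−0.691) = 2.2362. LR = 0.62/0.17 = 3.6471.
Prior odds = 2.2362/3.6471 = 0.6131, so P(A) = 0.6131/(1+0.6131) ≈ 0.38.

P(A) = 0.38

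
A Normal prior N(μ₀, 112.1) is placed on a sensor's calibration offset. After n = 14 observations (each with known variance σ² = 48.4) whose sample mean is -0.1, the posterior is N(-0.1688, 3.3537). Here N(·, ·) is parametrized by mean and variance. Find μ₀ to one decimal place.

The posterior mean is a precision-weighted average: μ_n = (τ₀μ₀ + τ_data·x̄)/(τ₀+τ_data), with τ₀=1/σ₀² and τ_data=n/σ².
Here τ₀ = 1/112.1 = 0.008921 and τ_data = 14/48.4 = 0.289256, so τ_n = 0.298177.
Rearranging for μ₀: μ₀ = (μ_n·τ_n − τ_data·x̄)/τ₀ = (-0.1688·0.298177 − 0.289256·-0.1) / 0.008921 = -0.021407/0.008921 ≈ -2.4.

μ₀ = -2.4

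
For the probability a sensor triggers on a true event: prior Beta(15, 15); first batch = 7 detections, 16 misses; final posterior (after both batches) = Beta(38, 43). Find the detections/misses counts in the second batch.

Sequential conjugate updates are equivalent to a single update on the pooled data, so total successes = posterior α − prior α and total failures = posterior β − prior β.
Total across both batches: 38−15=23 detections, 43−15=28 misses.
Subtract the first batch: 23−7=16 detections and 28−16=12 misses.

16 detections and 12 misses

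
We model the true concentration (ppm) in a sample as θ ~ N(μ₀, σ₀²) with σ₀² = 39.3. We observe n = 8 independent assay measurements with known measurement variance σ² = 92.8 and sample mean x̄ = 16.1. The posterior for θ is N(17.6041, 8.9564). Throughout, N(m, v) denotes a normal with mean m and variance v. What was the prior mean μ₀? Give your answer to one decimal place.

μ₀ = 22.7

The posterior mean is a precision-weighted average: μ_n = (τ₀μ₀ + τ_data·x̄)/(τ₀+τ_data), with τ₀=1/σ₀² and τ_data=n/σ².
Here τ₀ = 1/39.3 = 0.025445 and τ_data = 8/92.8 = 0.086207, so τ_n = 0.111652.
Rearranging for μ₀: μ₀ = (μ_n·τ_n − τ_data·x̄)/τ₀ = (17.6041·0.111652 − 0.086207·16.1) / 0.025445 = 0.577600/0.025445 ≈ 22.7.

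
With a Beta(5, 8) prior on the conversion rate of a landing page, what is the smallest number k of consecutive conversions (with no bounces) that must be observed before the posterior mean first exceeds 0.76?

k = 21

After k conversions and 0 bounces the posterior is Beta(5+k, 8), with mean (5+k)/(5+8+k).
Set (5+k)/(13+k) > 0.76 and solve: k > (0.76·13 − 5)/(1 − 0.76) = 20.333.
The smallest integer exceeding 20.333 is 21.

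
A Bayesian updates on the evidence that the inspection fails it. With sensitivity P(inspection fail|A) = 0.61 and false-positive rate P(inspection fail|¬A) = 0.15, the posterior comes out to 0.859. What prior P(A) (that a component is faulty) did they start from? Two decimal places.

P(A) = 0.60

In odds form, posterior odds = prior odds × likelihood ratio, so prior odds = posterior odds ÷ LR.
Posterior odds = 0.859/(1−0.859) = 6.0922. LR = 0.61/0.15 = 4.0667.
Prior odds = 6.0922/4.0667 = 1.4981, so P(A) = 1.4981/(1+1.4981) ≈ 0.60.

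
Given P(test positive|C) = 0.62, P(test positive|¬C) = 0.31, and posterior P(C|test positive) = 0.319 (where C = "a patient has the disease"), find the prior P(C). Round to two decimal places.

Bayes' rule in odds form gives O(C|E) = O(C)·[P(E|C)/P(E|¬C)], hence O(C) = O(C|E)/LR.
Posterior odds = 0.319/(1−0.319) = 0.4684. LR = 0.62/0.31 = 2.0000.
Prior odds = 0.4684/2.0000 = 0.2342, so P(C) = 0.2342/(1+0.2342) ≈ 0.19.

P(C) = 0.19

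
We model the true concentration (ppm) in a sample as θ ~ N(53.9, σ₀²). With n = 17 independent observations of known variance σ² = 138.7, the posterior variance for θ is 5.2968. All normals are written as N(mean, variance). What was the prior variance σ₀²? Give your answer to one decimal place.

σ₀² = 15.1

Posterior precision equals prior precision plus data precision: 1/σ_n² = 1/σ₀² + n/σ².
So 1/σ₀² = 1/5.2968 − 17/138.7 = 0.188793 − 0.122567 = 0.066226.
Hence σ₀² = 1/0.066226 ≈ 15.1.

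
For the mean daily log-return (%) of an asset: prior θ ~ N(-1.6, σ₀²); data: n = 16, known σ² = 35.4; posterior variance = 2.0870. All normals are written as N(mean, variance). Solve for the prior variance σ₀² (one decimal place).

For the Normal–Normal model with known σ², precisions add: τ_n = τ₀ + n/σ².
So 1/σ₀² = 1/2.0870 − 16/35.4 = 0.479157 − 0.451977 = 0.027180.
Hence σ₀² = 1/0.027180 ≈ 36.8.

σ₀² = 36.8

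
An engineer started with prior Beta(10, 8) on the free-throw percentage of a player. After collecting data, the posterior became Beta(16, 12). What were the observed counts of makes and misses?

Beta is conjugate to the binomial likelihood: posterior = Beta(a+s, b+f).
Match parameters: s=16−10=6, f=12−8=4.

6 makes and 4 misses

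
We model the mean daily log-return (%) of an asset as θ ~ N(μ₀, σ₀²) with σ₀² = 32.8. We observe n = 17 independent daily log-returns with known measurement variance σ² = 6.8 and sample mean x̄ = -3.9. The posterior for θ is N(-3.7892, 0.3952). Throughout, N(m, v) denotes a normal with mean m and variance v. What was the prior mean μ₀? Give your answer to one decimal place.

The posterior mean is a precision-weighted average: μ_n = (τ₀μ₀ + τ_data·x̄)/(τ₀+τ_data), with τ₀=1/σ₀² and τ_data=n/σ².
Here τ₀ = 1/32.8 = 0.030488 and τ_data = 17/6.8 = 2.500000, so τ_n = 2.530488.
Rearranging for μ₀: μ₀ = (μ_n·τ_n − τ_data·x̄)/τ₀ = (-3.7892·2.530488 − 2.500000·-3.9) / 0.030488 = 0.161475/0.030488 ≈ 5.3.

μ₀ = 5.3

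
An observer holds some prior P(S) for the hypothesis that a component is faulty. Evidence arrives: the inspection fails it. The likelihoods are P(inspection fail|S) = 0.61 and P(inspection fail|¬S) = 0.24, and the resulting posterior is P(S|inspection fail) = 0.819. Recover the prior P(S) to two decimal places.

Bayes' rule in odds form gives O(S|E) = O(S)·[P(E|S)/P(E|¬S)], hence O(S) = O(S|E)/LR.
Posterior odds = 0.819/(1−0.819) = 4.5249. LR = 0.61/0.24 = 2.5417.
Prior odds = 4.5249/2.5417 = 1.7803, so P(S) = 1.7803/(1+1.7803) ≈ 0.64.

P(S) = 0.64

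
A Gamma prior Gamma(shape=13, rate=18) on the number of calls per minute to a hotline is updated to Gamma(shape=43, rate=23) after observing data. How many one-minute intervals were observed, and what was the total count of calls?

Gamma–Poisson conjugacy: posterior shape = α + Σxᵢ, posterior rate = β + n.
Matching: Σxᵢ = 43 − 13 = 30 and n = 23 − 18 = 5.

n = 5 one-minute intervals with total 30 calls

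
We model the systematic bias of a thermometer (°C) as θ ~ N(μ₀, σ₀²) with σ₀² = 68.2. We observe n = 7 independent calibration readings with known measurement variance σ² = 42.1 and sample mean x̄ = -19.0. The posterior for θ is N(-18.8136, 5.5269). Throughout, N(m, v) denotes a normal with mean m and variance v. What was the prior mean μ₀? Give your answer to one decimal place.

μ₀ = -16.7

With known observation variance, the Normal–Normal posterior has precision τ_n = τ₀ + n/σ² and mean μ_n = (τ₀μ₀ + (n/σ²)x̄)/τ_n.
Here τ₀ = 1/68.2 = 0.014663 and τ_data = 7/42.1 = 0.166271, so τ_n = 0.180934.
Rearranging for μ₀: μ₀ = (μ_n·τ_n − τ_data·x̄)/τ₀ = (-18.8136·0.180934 − 0.166271·-19.0) / 0.014663 = -0.244871/0.014663 ≈ -16.7.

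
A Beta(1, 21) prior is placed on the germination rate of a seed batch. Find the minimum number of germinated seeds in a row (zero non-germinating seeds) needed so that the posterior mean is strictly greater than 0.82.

k = 95

After k germinated seeds and 0 non-germinating seeds the posterior is Beta(1+k, 21), with mean (1+k)/(1+21+k).
Set (1+k)/(22+k) > 0.82 and solve: k > (0.82·22 − 1)/(1 − 0.82) = 94.667.
The smallest integer exceeding 94.667 is 95.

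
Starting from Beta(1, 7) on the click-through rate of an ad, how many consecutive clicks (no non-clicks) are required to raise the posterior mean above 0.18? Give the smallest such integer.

After k clicks and 0 non-clicks the posterior is Beta(1+k, 7), with mean (1+k)/(1+7+k).
Set (1+k)/(8+k) > 0.18 and solve: k > (0.18·8 − 1)/(1 − 0.18) = 0.537.
The smallest integer exceeding 0.537 is 1.

k = 1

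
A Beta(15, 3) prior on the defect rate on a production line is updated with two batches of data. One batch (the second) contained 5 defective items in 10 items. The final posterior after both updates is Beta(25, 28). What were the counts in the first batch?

Sequential conjugate updates are equivalent to a single update on the pooled data, so total successes = posterior α − prior α and total failures = posterior β − prior β.
Total across both batches: 25−15=10 defective items, 28−3=25 good items.
Subtract the second batch: 10−5=5 defective items and 25−5=20 good items.

5 defective items and 20 good items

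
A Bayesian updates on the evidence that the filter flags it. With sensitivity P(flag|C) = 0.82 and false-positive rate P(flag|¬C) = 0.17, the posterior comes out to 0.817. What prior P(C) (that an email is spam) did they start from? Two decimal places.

In odds form, posterior odds = prior odds × likelihood ratio, so prior odds = posterior odds ÷ LR.
Posterior odds = 0.817/(1−0.817) = 4.4645. LR = 0.82/0.17 = 4.8235.
Prior odds = 4.4645/4.8235 = 0.9256, so P(C) = 0.9256/(1+0.9256) ≈ 0.48.

P(C) = 0.48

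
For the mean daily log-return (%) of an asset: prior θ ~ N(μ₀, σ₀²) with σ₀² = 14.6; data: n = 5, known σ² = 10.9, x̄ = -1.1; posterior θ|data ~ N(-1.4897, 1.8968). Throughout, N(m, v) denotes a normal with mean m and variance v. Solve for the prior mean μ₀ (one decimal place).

μ₀ = -4.1

With known observation variance, the Normal–Normal posterior has precision τ_n = τ₀ + n/σ² and mean μ_n = (τ₀μ₀ + (n/σ²)x̄)/τ_n.
Here τ₀ = 1/14.6 = 0.068493 and τ_data = 5/10.9 = 0.458716, so τ_n = 0.527209.
Rearranging for μ₀: μ₀ = (μ_n·τ_n − τ_data·x̄)/τ₀ = (-1.4897·0.527209 − 0.458716·-1.1) / 0.068493 = -0.280796/0.068493 ≈ -4.1.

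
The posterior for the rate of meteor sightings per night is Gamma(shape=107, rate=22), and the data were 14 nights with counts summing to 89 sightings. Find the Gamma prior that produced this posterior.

Gamma–Poisson conjugacy: posterior shape = α + Σxᵢ, posterior rate = β + n.
So α = 107 − 89 = 18 and β = 22 − 14 = 8.

Gamma(shape=18, rate=8)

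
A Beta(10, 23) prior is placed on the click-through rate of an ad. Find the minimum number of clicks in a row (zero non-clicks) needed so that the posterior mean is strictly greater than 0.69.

k = 42

After k clicks and 0 non-clicks the posterior is Beta(10+k, 23), with mean (10+k)/(10+23+k).
Set (10+k)/(33+k) > 0.69 and solve: k > (0.69·33 − 10)/(1 − 0.69) = 41.194.
The smallest integer exceeding 41.194 is 42, and checking k=42: (52)/(75) = 0.6933 > 0.69.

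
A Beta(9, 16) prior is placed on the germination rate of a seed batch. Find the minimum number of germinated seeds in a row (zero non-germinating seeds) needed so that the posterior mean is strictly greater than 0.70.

After k germinated seeds and 0 non-germinating seeds the posterior is Beta(9+k, 16), with mean (9+k)/(9+16+k).
Set (9+k)/(25+k) > 0.70 and solve: k > (0.70·25 − 9)/(1 − 0.70) = 28.333.
The smallest integer exceeding 28.333 is 29, and checking k=29: (38)/(54) = 0.7037 > 0.70.

k = 29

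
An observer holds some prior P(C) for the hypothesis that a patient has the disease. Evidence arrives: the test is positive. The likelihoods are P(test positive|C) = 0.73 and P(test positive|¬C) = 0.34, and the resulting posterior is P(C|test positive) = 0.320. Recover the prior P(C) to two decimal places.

P(C) = 0.18

In odds form, posterior odds = prior odds × likelihood ratio, so prior odds = posterior odds ÷ LR.
Posterior odds = 0.320/(1−0.320) = 0.4706. LR = 0.73/0.34 = 2.1471.
Prior odds = 0.4706/2.1471 = 0.2192, so P(C) = 0.2192/(1+0.2192) ≈ 0.18.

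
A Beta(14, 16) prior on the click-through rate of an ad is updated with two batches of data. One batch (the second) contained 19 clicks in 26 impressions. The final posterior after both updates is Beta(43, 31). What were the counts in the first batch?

Because Beta–binomial updating is additive in the counts, the combined data contributed (α_post−α_prior, β_post−β_prior) successes and failures.
Total across both batches: 43−14=29 clicks, 31−16=15 non-clicks.
Subtract the second batch: 29−19=10 clicks and 15−7=8 non-clicks.

10 clicks and 8 non-clicks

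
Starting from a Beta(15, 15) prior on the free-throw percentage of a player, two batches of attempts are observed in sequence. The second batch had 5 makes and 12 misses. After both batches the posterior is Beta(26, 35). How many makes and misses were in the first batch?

6 makes and 8 misses

Because Beta–binomial updating is additive in the counts, the combined data contributed (α_post−α_prior, β_post−β_prior) successes and failures.
Total across both batches: 26−15=11 makes, 35−15=20 misses.
Subtract the second batch: 11−5=6 makes and 20−12=8 misses.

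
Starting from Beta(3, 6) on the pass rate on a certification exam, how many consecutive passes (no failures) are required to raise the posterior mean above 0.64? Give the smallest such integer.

k = 8

After k passes and 0 failures the posterior is Beta(3+k, 6), with mean (3+k)/(3+6+k).
Set (3+k)/(9+k) > 0.64 and solve: k > (0.64·9 − 3)/(1 − 0.64) = 7.667.
The smallest integer exceeding 7.667 is 8.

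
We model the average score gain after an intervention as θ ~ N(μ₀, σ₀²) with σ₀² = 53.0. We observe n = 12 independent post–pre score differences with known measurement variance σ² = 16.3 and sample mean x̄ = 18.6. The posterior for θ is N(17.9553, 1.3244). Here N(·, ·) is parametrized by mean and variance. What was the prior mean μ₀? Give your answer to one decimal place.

The posterior mean is a precision-weighted average: μ_n = (τ₀μ₀ + τ_data·x̄)/(τ₀+τ_data), with τ₀=1/σ₀² and τ_data=n/σ².
Here τ₀ = 1/53.0 = 0.018868 and τ_data = 12/16.3 = 0.736196, so τ_n = 0.755064.
Rearranging for μ₀: μ₀ = (μ_n·τ_n − τ_data·x̄)/τ₀ = (17.9553·0.755064 − 0.736196·18.6) / 0.018868 = -0.135845/0.018868 ≈ -7.2.

μ₀ = -7.2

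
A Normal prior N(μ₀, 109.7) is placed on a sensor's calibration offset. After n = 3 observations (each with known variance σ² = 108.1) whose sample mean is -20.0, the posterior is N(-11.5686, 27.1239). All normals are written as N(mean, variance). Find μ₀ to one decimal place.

μ₀ = 14.1

The posterior mean is a precision-weighted average: μ_n = (τ₀μ₀ + τ_data·x̄)/(τ₀+τ_data), with τ₀=1/σ₀² and τ_data=n/σ².
Here τ₀ = 1/109.7 = 0.009116 and τ_data = 3/108.1 = 0.027752, so τ_n = 0.036868.
Rearranging for μ₀: μ₀ = (μ_n·τ_n − τ_data·x̄)/τ₀ = (-11.5686·0.036868 − 0.027752·-20.0) / 0.009116 = 0.128529/0.009116 ≈ 14.1.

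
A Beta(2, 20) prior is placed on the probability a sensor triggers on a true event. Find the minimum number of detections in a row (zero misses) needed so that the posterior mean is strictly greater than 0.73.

k = 53

After k detections and 0 misses the posterior is Beta(2+k, 20), with mean (2+k)/(2+20+k).
Set (2+k)/(22+k) > 0.73 and solve: k > (0.73·22 − 2)/(1 − 0.73) = 52.074.
The smallest integer exceeding 52.074 is 53.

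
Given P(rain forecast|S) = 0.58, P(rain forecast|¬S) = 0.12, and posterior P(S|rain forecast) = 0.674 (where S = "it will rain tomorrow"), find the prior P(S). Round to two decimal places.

In odds form, posterior odds = prior odds × likelihood ratio, so prior odds = posterior odds ÷ LR.
Posterior odds = 0.674/(1−0.674) = 2.0675. LR = 0.58/0.12 = 4.8333.
Prior odds = 2.0675/4.8333 = 0.4278, so P(S) = 0.4278/(1+0.4278) ≈ 0.30.

P(S) = 0.30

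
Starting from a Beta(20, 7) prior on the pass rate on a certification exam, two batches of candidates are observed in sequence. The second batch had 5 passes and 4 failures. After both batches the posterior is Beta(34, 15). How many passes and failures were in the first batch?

Because Beta–binomial updating is additive in the counts, the combined data contributed (α_post−α_prior, β_post−β_prior) successes and failures.
Total across both batches: 34−20=14 passes, 15−7=8 failures.
Subtract the second batch: 14−5=9 passes and 8−4=4 failures.

9 passes and 4 failures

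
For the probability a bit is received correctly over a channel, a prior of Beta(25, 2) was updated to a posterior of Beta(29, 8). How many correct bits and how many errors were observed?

4 correct bits and 6 errors

Beta is conjugate to the binomial likelihood: posterior = Beta(α+s, β+f).
So s = 29 − 25 = 4 and f = 8 − 2 = 6.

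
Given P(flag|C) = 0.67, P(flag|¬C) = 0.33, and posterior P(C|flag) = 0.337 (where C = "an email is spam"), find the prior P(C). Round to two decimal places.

In odds form, posterior odds = prior odds × likelihood ratio, so prior odds = posterior odds ÷ LR.
Posterior odds = 0.337/(1−0.337) = 0.5083. LR = 0.67/0.33 = 2.0303.
Prior odds = 0.5083/2.0303 = 0.2504, so P(C) = 0.2504/(1+0.2504) ≈ 0.20.

P(C) = 0.20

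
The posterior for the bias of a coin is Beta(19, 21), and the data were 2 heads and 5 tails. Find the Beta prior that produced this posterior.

Beta(17, 16)

A Beta(α, β) prior with s successes and f failures in binomial data gives a Beta(α+s, β+f) posterior.
So α = 19 − 2 = 17 and β = 21 − 5 = 16.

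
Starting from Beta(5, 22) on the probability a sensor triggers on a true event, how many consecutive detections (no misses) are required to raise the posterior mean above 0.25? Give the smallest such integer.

After k detections and 0 misses the posterior is Beta(5+k, 22), with mean (5+k)/(5+22+k).
Set (5+k)/(27+k) > 0.25 and solve: k > (0.25·27 − 5)/(1 − 0.25) = 2.333.
The smallest integer exceeding 2.333 is 3, and checking k=3: (8)/(30) = 0.2667 > 0.25.

k = 3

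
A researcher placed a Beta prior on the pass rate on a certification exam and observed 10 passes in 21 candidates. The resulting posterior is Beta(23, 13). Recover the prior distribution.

Beta(13, 2)

A Beta(a, b) prior with s successes and f failures in binomial data gives a Beta(a+s, b+f) posterior.
Subtract the data counts: 23−10=13, 13−11=2.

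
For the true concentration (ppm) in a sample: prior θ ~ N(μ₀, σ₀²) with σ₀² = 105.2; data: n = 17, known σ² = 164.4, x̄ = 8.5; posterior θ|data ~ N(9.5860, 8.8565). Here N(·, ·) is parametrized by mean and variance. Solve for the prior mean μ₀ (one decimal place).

μ₀ = 21.4

The posterior mean is a precision-weighted average: μ_n = (τ₀μ₀ + τ_data·x̄)/(τ₀+τ_data), with τ₀=1/σ₀² and τ_data=n/σ².
Here τ₀ = 1/105.2 = 0.009506 and τ_data = 17/164.4 = 0.103406, so τ_n = 0.112912.
Rearranging for μ₀: μ₀ = (μ_n·τ_n − τ_data·x̄)/τ₀ = (9.5860·0.112912 − 0.103406·8.5) / 0.009506 = 0.203423/0.009506 ≈ 21.4.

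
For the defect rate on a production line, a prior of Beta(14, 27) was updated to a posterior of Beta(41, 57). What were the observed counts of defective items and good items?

A Beta(a, b) prior with s successes and f failures in binomial data gives a Beta(a+s, b+f) posterior.
Match parameters: s=41−14=27, f=57−27=30.

27 defective items and 30 good items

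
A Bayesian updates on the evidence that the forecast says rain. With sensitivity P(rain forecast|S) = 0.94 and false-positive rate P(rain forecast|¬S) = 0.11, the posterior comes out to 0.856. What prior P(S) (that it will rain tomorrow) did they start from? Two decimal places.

In odds form, posterior odds = prior odds × likelihood ratio, so prior odds = posterior odds ÷ LR.
Posterior odds = 0.856/(1−0.856) = 5.9444. LR = 0.94/0.11 = 8.5455.
Prior odds = 5.9444/8.5455 = 0.6956, so P(S) = 0.6956/(1+0.6956) ≈ 0.41.

P(S) = 0.41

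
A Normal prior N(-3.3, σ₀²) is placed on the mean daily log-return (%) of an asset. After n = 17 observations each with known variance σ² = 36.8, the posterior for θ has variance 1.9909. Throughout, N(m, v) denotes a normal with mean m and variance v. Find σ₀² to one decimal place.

Posterior precision equals prior precision plus data precision: 1/σ_n² = 1/σ₀² + n/σ².
So 1/σ₀² = 1/1.9909 − 17/36.8 = 0.502285 − 0.461957 = 0.040328.
Hence σ₀² = 1/0.040328 ≈ 24.8.

σ₀² = 24.8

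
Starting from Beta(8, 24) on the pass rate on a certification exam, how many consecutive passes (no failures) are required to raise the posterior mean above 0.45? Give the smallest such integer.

After k passes and 0 failures the posterior is Beta(8+k, 24), with mean (8+k)/(8+24+k).
Set (8+k)/(32+k) > 0.45 and solve: k > (0.45·32 − 8)/(1 − 0.45) = 11.636.
The smallest integer exceeding 11.636 is 12.

k = 12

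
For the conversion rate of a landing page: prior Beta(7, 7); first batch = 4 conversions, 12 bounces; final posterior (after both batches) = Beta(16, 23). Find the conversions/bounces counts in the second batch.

Sequential conjugate updates are equivalent to a single update on the pooled data, so total successes = posterior α − prior α and total failures = posterior β − prior β.
Total across both batches: 16−7=9 conversions, 23−7=16 bounces.
Subtract the first batch: 9−4=5 conversions and 16−12=4 bounces.

5 conversions and 4 bounces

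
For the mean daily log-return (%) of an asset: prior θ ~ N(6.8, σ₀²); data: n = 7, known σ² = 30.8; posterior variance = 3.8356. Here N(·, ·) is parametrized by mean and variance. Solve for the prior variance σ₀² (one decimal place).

For the Normal–Normal model with known σ², precisions add: τ_n = τ₀ + n/σ².
So 1/σ₀² = 1/3.8356 − 7/30.8 = 0.260715 − 0.227273 = 0.033442.
Hence σ₀² = 1/0.033442 ≈ 29.9.

σ₀² = 29.9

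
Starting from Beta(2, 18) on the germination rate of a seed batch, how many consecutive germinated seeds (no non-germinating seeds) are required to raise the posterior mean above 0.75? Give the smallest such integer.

k = 53

After k germinated seeds and 0 non-germinating seeds the posterior is Beta(2+k, 18), with mean (2+k)/(2+18+k).
Set (2+k)/(20+k) > 0.75 and solve: k > (0.75·20 − 2)/(1 − 0.75) = 52.000.
The smallest integer exceeding 52.000 is 53.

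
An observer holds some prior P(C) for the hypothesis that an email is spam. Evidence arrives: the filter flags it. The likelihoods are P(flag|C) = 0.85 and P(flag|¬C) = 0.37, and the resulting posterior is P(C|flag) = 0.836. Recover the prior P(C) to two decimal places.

P(C) = 0.69

Bayes' rule in odds form gives O(C|E) = O(C)·[P(E|C)/P(E|¬C)], hence O(C) = O(C|E)/LR.
Posterior odds = 0.836/(1−0.836) = 5.0976. LR = 0.85/0.37 = 2.2973.
Prior odds = 5.0976/2.2973 = 2.2190, so P(C) = 2.2190/(1+2.2190) ≈ 0.69.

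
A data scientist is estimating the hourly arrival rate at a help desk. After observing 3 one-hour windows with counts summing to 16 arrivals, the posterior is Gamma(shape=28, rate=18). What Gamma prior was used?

Gamma(shape=12, rate=15)

A Gamma(α, β) prior (rate parametrization) on a Poisson rate with n observations summing to S gives posterior Gamma(α+S, β+n).
So α = 28 − 16 = 12 and β = 18 − 3 = 15.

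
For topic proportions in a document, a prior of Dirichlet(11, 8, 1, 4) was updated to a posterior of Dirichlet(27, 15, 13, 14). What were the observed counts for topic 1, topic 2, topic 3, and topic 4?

For a Dirichlet(α) prior with multinomial counts c, the posterior is Dirichlet(α + c) componentwise.
Counts are posterior − prior componentwise: 27−11=16, 15−8=7, 13−1=12, 14−4=10.

counts (16, 7, 12, 10)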